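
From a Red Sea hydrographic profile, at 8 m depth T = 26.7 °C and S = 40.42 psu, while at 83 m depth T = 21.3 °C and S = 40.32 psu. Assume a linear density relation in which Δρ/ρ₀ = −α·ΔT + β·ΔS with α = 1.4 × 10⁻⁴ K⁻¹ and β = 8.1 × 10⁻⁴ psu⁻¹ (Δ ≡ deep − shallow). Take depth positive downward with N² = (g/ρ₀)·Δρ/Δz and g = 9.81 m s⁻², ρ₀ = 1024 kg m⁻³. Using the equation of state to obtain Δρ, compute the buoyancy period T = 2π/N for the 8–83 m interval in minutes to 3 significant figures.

ΔT = -5.4 K, ΔS = -0.10 psu (deep − shallow).
Δρ/ρ₀ = −αΔT + βΔS = 7.56 × 10⁻⁴ − 8.10 × 10⁻⁵ = 6.75 × 10⁻⁴, so Δρ ≈ 0.6912 kg m⁻³.
N² = (g/ρ₀)·Δρ/Δz = g·(Δρ/ρ₀)/Δz = 9.81 × 6.75 × 10⁻⁴ / 75 = 8.8290 × 10⁻⁵ s⁻².
N = √(8.8290 × 10⁻⁵) = 9.3963 × 10⁻³ rad s⁻¹ → T = 2π/N = 668.69 s = 11.145 min ≈ 11.1 min.

11.1 min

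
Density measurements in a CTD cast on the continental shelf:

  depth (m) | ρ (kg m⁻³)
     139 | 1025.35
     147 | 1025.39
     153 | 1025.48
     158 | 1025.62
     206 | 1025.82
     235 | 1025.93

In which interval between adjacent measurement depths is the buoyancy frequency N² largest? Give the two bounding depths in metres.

Compute the density gradient over each adjacent pair:
  139–147 m: Δρ/Δz = 0.04/8 = 5.0 × 10⁻³ kg m⁻⁴
  147–153 m: Δρ/Δz = 0.09/6 = 0.015 kg m⁻⁴
  153–158 m: Δρ/Δz = 0.14/5 = 0.028 kg m⁻⁴
  158–206 m: Δρ/Δz = 0.20/48 = 4.2 × 10⁻³ kg m⁻⁴
  206–235 m: Δρ/Δz = 0.11/29 = 3.8 × 10⁻³ kg m⁻⁴
The largest gradient is in the 153–158 m interval — the pycnocline.

153–158 m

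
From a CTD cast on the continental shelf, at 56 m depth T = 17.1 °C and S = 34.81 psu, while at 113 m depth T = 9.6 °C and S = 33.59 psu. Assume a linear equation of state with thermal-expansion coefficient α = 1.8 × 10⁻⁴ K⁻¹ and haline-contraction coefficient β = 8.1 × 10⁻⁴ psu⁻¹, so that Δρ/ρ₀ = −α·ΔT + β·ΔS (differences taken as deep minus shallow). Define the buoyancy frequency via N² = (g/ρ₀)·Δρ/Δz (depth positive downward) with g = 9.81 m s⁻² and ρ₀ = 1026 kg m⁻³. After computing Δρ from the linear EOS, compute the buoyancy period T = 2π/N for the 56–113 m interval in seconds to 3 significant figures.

796 s

ΔT = -7.5 K, ΔS = -1.22 psu (deep − shallow).
Δρ/ρ₀ = −αΔT + βΔS = 1.35 × 10⁻³ − 9.882 × 10⁻⁴ = 3.618 × 10⁻⁴, so Δρ ≈ 0.3712 kg m⁻³.
N² = (g/ρ₀)·Δρ/Δz = g·(Δρ/ρ₀)/Δz = 9.81 × 3.618 × 10⁻⁴ / 57 = 6.2268 × 10⁻⁵ s⁻².
N = √(6.2268 × 10⁻⁵) = 7.8910 × 10⁻³ rad s⁻¹ → T = 2π/N = 796.25 s ≈ 796 s.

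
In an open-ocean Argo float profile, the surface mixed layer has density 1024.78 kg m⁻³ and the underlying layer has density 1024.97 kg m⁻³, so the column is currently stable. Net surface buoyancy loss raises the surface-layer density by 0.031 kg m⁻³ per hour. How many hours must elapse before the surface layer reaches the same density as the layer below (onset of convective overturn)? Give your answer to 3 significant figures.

6.13 hours

Density deficit of the surface layer: 1024.97 − 1024.78 = 0.19 kg m⁻³.
Required change = 0.19 / 0.031 = 6.13 hours.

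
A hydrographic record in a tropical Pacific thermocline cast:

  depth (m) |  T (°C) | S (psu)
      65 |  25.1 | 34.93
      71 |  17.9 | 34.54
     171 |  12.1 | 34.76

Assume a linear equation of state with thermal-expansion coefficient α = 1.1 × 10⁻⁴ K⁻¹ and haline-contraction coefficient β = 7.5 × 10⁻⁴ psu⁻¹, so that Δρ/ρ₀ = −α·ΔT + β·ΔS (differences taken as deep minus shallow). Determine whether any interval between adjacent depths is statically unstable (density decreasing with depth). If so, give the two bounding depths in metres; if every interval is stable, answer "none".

none

Evaluate Δρ/ρ₀ = −αΔT + βΔS across each adjacent pair:
  65–71 m: −αΔT+βΔS = −(1.1 × 10⁻⁴)(-7.2)+(7.5 × 10⁻⁴)(-0.39) = 5.0 × 10⁻⁴ → stable
  71–171 m: −αΔT+βΔS = −(1.1 × 10⁻⁴)(-5.8)+(7.5 × 10⁻⁴)(+0.22) = 8.0 × 10⁻⁴ → stable
Every interval has Δρ > 0: the column is stably stratified throughout.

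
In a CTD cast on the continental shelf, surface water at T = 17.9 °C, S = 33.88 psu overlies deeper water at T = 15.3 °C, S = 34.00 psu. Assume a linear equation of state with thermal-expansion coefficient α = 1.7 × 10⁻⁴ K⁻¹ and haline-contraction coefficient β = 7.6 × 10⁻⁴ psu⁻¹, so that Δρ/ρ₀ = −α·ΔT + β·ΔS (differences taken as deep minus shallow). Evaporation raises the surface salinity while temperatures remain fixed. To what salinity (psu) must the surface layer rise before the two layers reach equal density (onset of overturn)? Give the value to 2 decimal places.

34.58 psu

Neutral buoyancy requires −α(T_deep − T_surf) + β(S_deep − S_surf′) = 0.
S_surf′ = S_deep − (α/β)·ΔT = 34.00 − (1.7 × 10⁻⁴/7.6 × 10⁻⁴)·(-2.6) = 34.5816 psu.
Increase required: 34.5816 − 33.88 = 0.7016 psu.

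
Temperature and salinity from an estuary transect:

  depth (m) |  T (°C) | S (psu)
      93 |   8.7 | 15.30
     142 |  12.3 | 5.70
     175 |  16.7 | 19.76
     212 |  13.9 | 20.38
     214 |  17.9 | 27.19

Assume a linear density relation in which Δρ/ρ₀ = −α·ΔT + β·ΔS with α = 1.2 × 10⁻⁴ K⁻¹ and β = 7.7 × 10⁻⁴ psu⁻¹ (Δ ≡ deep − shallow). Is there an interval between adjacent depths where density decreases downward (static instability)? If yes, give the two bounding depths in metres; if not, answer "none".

Evaluate Δρ/ρ₀ = −αΔT + βΔS across each adjacent pair:
  93–142 m: −αΔT+βΔS = −(1.2 × 10⁻⁴)(+3.6)+(7.7 × 10⁻⁴)(-9.60) = -7.8 × 10⁻³ → UNSTABLE
  142–175 m: −αΔT+βΔS = −(1.2 × 10⁻⁴)(+4.4)+(7.7 × 10⁻⁴)(+14.06) = 0.010 → stable
  175–212 m: −αΔT+βΔS = −(1.2 × 10⁻⁴)(-2.8)+(7.7 × 10⁻⁴)(+0.62) = 8.1 × 10⁻⁴ → stable
  212–214 m: −αΔT+βΔS = −(1.2 × 10⁻⁴)(+4.0)+(7.7 × 10⁻⁴)(+6.81) = 4.8 × 10⁻³ → stable
The 93–142 m interval has Δρ < 0: lighter water underlies denser water.

93–142 m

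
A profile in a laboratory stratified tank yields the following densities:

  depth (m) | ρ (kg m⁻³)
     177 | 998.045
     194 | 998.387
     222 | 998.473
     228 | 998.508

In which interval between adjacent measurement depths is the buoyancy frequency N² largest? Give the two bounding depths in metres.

177–194 m

Compute the density gradient over each adjacent pair:
  177–194 m: Δρ/Δz = 0.342/17 = 0.020 kg m⁻⁴
  194–222 m: Δρ/Δz = 0.086/28 = 3.1 × 10⁻³ kg m⁻⁴
  222–228 m: Δρ/Δz = 0.035/6 = 5.8 × 10⁻³ kg m⁻⁴
The largest gradient is in the 177–194 m interval — the pycnocline.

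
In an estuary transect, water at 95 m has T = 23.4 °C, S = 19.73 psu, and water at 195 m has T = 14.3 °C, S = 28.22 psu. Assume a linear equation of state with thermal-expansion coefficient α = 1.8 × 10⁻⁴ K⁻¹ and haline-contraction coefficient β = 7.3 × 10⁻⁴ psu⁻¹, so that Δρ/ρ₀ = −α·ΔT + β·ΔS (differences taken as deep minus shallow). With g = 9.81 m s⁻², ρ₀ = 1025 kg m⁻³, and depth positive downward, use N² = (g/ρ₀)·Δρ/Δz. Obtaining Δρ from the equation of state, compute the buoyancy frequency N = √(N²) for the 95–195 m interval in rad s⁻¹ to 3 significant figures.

ΔT = -9.1 K, ΔS = +8.49 psu (deep − shallow).
Δρ/ρ₀ = −αΔT + βΔS = 1.638 × 10⁻³ + 6.1977 × 10⁻³ = 7.8357 × 10⁻³, so Δρ ≈ 8.032 kg m⁻³.
N² = (g/ρ₀)·Δρ/Δz = g·(Δρ/ρ₀)/Δz = 9.81 × 7.8357 × 10⁻³ / 100 = 7.6868 × 10⁻⁴ s⁻².
N = √(7.6868 × 10⁻⁴) = 0.027725 rad s⁻¹ ≈ 0.0277 rad s⁻¹.

0.0277 rad s⁻¹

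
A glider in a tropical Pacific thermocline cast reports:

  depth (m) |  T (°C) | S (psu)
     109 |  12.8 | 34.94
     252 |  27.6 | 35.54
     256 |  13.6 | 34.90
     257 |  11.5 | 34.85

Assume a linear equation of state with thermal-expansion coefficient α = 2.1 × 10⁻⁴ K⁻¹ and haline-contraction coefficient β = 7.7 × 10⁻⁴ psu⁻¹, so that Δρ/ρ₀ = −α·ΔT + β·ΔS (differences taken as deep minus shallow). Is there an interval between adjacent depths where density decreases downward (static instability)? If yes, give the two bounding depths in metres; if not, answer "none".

Evaluate Δρ/ρ₀ = −αΔT + βΔS across each adjacent pair:
  109–252 m: −αΔT+βΔS = −(2.1 × 10⁻⁴)(+14.8)+(7.7 × 10⁻⁴)(+0.60) = -2.6 × 10⁻³ → UNSTABLE
  252–256 m: −αΔT+βΔS = −(2.1 × 10⁻⁴)(-14.0)+(7.7 × 10⁻⁴)(-0.64) = 2.4 × 10⁻³ → stable
  256–257 m: −αΔT+βΔS = −(2.1 × 10⁻⁴)(-2.1)+(7.7 × 10⁻⁴)(-0.05) = 4.0 × 10⁻⁴ → stable
The 109–252 m interval has Δρ < 0: lighter water underlies denser water.

109–252 m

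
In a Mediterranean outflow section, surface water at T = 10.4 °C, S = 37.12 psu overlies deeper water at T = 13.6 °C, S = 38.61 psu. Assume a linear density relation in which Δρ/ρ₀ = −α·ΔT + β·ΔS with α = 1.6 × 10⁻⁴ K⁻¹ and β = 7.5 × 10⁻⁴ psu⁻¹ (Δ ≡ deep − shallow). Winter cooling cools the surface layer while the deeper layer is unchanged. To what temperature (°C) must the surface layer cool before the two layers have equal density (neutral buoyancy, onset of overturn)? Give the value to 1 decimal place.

Neutral buoyancy requires Δρ = 0, i.e. −α(T_deep − T_surf′) + β(S_deep − S_surf) = 0.
T_surf′ = T_deep − (β/α)·ΔS = 13.6 − (7.5 × 10⁻⁴/1.6 × 10⁻⁴)·(+1.49) = 6.616 °C.
Cooling required: 10.4 − (6.616) = 3.784 °C.

6.6 °C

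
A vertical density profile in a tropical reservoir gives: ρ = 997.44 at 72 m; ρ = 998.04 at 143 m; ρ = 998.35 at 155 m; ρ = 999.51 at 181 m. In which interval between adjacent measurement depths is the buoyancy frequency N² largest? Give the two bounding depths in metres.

Compute the density gradient over each adjacent pair:
  72–143 m: Δρ/Δz = 0.60/71 = 8.5 × 10⁻³ kg m⁻⁴
  143–155 m: Δρ/Δz = 0.31/12 = 0.026 kg m⁻⁴
  155–181 m: Δρ/Δz = 1.16/26 = 0.045 kg m⁻⁴
The largest gradient is in the 155–181 m interval — the pycnocline.

155–181 m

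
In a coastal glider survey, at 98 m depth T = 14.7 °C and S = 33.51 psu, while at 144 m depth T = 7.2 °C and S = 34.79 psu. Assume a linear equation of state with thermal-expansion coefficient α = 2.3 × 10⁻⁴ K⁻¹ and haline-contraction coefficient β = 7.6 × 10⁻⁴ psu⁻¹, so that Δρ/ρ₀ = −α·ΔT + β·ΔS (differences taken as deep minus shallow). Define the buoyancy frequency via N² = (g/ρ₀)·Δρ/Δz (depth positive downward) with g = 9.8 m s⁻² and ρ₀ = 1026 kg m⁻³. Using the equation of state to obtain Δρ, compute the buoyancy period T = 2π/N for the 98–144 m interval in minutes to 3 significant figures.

ΔT = -7.5 K, ΔS = +1.28 psu (deep − shallow).
Δρ/ρ₀ = −αΔT + βΔS = 1.725 × 10⁻³ + 9.728 × 10⁻⁴ = 2.6978 × 10⁻³, so Δρ ≈ 2.768 kg m⁻³.
N² = (g/ρ₀)·Δρ/Δz = g·(Δρ/ρ₀)/Δz = 9.8 × 2.6978 × 10⁻³ / 46 = 5.7475 × 10⁻⁴ s⁻².
N = √(5.7475 × 10⁻⁴) = 0.023974 rad s⁻¹ → T = 2π/N = 262.08 s = 4.3680 min ≈ 4.37 min.

4.37 min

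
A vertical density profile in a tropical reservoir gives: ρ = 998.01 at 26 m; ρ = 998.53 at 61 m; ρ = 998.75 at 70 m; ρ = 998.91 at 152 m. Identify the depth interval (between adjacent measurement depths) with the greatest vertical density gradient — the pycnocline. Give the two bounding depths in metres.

61–70 m

Compute the density gradient over each adjacent pair:
  26–61 m: Δρ/Δz = 0.52/35 = 0.015 kg m⁻⁴
  61–70 m: Δρ/Δz = 0.22/9 = 0.024 kg m⁻⁴
  70–152 m: Δρ/Δz = 0.16/82 = 2.0 × 10⁻³ kg m⁻⁴
The largest gradient is in the 61–70 m interval — the pycnocline.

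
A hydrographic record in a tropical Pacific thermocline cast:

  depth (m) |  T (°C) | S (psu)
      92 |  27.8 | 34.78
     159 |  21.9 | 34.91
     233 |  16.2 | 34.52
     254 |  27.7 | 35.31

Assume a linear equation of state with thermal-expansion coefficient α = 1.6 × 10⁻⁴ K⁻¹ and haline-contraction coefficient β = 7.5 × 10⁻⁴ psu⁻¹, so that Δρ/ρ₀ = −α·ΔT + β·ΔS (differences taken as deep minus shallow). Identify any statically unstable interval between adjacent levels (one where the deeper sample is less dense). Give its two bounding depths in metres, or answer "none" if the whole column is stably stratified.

233–254 m

Evaluate Δρ/ρ₀ = −αΔT + βΔS across each adjacent pair:
  92–159 m: −αΔT+βΔS = −(1.6 × 10⁻⁴)(-5.9)+(7.5 × 10⁻⁴)(+0.13) = 1.0 × 10⁻³ → stable
  159–233 m: −αΔT+βΔS = −(1.6 × 10⁻⁴)(-5.7)+(7.5 × 10⁻⁴)(-0.39) = 6.2 × 10⁻⁴ → stable
  233–254 m: −αΔT+βΔS = −(1.6 × 10⁻⁴)(+11.5)+(7.5 × 10⁻⁴)(+0.79) = -1.2 × 10⁻³ → UNSTABLE
The 233–254 m interval has Δρ < 0: lighter water underlies denser water.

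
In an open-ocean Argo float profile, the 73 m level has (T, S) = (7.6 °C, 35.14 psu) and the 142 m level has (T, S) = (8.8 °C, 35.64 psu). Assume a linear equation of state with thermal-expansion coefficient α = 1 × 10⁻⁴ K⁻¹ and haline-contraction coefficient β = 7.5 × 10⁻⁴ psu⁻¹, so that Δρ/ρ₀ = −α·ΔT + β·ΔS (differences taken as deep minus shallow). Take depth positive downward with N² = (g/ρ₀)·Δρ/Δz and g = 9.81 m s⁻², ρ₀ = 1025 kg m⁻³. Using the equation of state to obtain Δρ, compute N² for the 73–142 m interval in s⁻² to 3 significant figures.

ΔT = +1.2 K, ΔS = +0.50 psu (deep − shallow).
Δρ/ρ₀ = −αΔT + βΔS = -1.20 × 10⁻⁴ + 3.75 × 10⁻⁴ = 2.55 × 10⁻⁴, so Δρ ≈ 0.2614 kg m⁻³.
N² = (g/ρ₀)·Δρ/Δz = g·(Δρ/ρ₀)/Δz = 9.81 × 2.55 × 10⁻⁴ / 69 = 3.6254 × 10⁻⁵ s⁻² ≈ 3.63 × 10⁻⁵ s⁻².

3.63 × 10⁻⁵ s⁻²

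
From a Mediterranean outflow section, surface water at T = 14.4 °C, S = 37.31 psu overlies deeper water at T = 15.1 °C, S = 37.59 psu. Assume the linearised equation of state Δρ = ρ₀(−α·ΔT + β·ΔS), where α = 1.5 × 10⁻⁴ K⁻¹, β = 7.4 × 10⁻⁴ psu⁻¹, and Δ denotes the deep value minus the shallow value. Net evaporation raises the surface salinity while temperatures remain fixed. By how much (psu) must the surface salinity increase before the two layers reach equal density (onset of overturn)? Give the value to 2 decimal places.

0.14 psu

Neutral buoyancy requires −α(T_deep − T_surf) + β(S_deep − S_surf′) = 0.
S_surf′ = S_deep − (α/β)·ΔT = 37.59 − (1.5 × 10⁻⁴/7.4 × 10⁻⁴)·(+0.7) = 37.4481 psu.
Increase required: 37.4481 − 37.31 = 0.1381 psu.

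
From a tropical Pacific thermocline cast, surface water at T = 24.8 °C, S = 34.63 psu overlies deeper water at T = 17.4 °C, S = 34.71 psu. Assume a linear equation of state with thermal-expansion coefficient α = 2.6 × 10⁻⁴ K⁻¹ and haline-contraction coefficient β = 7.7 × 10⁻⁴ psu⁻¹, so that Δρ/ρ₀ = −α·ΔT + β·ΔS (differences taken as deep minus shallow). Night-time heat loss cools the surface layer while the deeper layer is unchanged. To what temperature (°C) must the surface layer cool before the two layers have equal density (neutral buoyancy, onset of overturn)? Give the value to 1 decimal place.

17.2 °C

Neutral buoyancy requires Δρ = 0, i.e. −α(T_deep − T_surf′) + β(S_deep − S_surf) = 0.
T_surf′ = T_deep − (β/α)·ΔS = 17.4 − (7.7 × 10⁻⁴/2.6 × 10⁻⁴)·(+0.08) = 17.163 °C.
Cooling required: 24.8 − (17.163) = 7.637 °C.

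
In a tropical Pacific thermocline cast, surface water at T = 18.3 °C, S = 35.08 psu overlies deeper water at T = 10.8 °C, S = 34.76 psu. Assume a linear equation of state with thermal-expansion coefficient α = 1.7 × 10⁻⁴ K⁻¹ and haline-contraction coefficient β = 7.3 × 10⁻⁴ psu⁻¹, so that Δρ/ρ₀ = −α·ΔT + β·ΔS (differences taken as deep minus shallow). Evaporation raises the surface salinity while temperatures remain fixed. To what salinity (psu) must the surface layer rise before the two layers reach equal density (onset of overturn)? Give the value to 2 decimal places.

Neutral buoyancy requires −α(T_deep − T_surf) + β(S_deep − S_surf′) = 0.
S_surf′ = S_deep − (α/β)·ΔT = 34.76 − (1.7 × 10⁻⁴/7.3 × 10⁻⁴)·(-7.5) = 36.5066 psu.
Increase required: 36.5066 − 35.08 = 1.4266 psu.

36.51 psu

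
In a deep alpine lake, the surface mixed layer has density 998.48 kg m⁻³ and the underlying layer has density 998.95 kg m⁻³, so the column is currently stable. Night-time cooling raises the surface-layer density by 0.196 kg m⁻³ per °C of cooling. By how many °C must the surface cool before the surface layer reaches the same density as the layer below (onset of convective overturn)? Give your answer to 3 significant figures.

Density deficit of the surface layer: 998.95 − 998.48 = 0.47 kg m⁻³.
Required change = 0.47 / 0.196 = 2.40 °C.

2.40 °C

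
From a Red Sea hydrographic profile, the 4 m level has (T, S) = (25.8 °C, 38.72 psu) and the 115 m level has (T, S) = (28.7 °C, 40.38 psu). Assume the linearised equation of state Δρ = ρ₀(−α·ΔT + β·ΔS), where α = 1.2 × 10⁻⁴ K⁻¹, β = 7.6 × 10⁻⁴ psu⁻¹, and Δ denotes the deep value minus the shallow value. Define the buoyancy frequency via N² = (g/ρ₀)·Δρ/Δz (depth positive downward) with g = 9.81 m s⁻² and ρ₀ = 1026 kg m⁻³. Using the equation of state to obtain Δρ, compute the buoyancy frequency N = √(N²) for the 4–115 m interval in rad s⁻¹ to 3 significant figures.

ΔT = +2.9 K, ΔS = +1.66 psu (deep − shallow).
Δρ/ρ₀ = −αΔT + βΔS = -3.48 × 10⁻⁴ + 1.2616 × 10⁻³ = 9.136 × 10⁻⁴, so Δρ ≈ 0.9374 kg m⁻³.
N² = (g/ρ₀)·Δρ/Δz = g·(Δρ/ρ₀)/Δz = 9.81 × 9.136 × 10⁻⁴ / 111 = 8.0742 × 10⁻⁵ s⁻².
N = √(8.0742 × 10⁻⁵) = 8.9857 × 10⁻³ rad s⁻¹ ≈ 8.99 × 10⁻³ rad s⁻¹.

8.99 × 10⁻³ rad s⁻¹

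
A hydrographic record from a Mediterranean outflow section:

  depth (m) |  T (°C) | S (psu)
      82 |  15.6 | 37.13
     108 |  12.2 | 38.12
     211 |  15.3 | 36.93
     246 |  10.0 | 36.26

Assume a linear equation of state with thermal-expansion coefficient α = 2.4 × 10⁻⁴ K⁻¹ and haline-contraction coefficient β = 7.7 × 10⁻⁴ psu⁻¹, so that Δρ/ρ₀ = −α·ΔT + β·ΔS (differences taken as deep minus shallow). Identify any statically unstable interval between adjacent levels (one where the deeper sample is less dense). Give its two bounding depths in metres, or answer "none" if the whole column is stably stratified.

108–211 m

Evaluate Δρ/ρ₀ = −αΔT + βΔS across each adjacent pair:
  82–108 m: −αΔT+βΔS = −(2.4 × 10⁻⁴)(-3.4)+(7.7 × 10⁻⁴)(+0.99) = 1.6 × 10⁻³ → stable
  108–211 m: −αΔT+βΔS = −(2.4 × 10⁻⁴)(+3.1)+(7.7 × 10⁻⁴)(-1.19) = -1.7 × 10⁻³ → UNSTABLE
  211–246 m: −αΔT+βΔS = −(2.4 × 10⁻⁴)(-5.3)+(7.7 × 10⁻⁴)(-0.67) = 7.6 × 10⁻⁴ → stable
The 108–211 m interval has Δρ < 0: lighter water underlies denser water.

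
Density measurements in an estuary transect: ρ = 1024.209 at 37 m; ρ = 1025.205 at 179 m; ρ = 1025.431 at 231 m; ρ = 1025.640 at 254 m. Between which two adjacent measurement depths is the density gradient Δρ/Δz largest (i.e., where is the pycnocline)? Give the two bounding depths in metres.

Compute the density gradient over each adjacent pair:
  37–179 m: Δρ/Δz = 0.996/142 = 7.0 × 10⁻³ kg m⁻⁴
  179–231 m: Δρ/Δz = 0.226/52 = 4.3 × 10⁻³ kg m⁻⁴
  231–254 m: Δρ/Δz = 0.209/23 = 9.1 × 10⁻³ kg m⁻⁴
The largest gradient is in the 231–254 m interval — the pycnocline.

231–254 m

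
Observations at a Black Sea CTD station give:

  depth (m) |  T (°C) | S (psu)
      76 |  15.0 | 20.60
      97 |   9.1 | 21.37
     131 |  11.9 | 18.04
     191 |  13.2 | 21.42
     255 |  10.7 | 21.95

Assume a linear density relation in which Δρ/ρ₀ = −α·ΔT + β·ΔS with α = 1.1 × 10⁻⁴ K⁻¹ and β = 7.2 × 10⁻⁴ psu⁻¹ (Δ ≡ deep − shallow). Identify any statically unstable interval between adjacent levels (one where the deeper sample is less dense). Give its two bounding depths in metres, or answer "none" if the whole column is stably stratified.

97–131 m

Evaluate Δρ/ρ₀ = −αΔT + βΔS across each adjacent pair:
  76–97 m: −αΔT+βΔS = −(1.1 × 10⁻⁴)(-5.9)+(7.2 × 10⁻⁴)(+0.77) = 1.2 × 10⁻³ → stable
  97–131 m: −αΔT+βΔS = −(1.1 × 10⁻⁴)(+2.8)+(7.2 × 10⁻⁴)(-3.33) = -2.7 × 10⁻³ → UNSTABLE
  131–191 m: −αΔT+βΔS = −(1.1 × 10⁻⁴)(+1.3)+(7.2 × 10⁻⁴)(+3.38) = 2.3 × 10⁻³ → stable
  191–255 m: −αΔT+βΔS = −(1.1 × 10⁻⁴)(-2.5)+(7.2 × 10⁻⁴)(+0.53) = 6.6 × 10⁻⁴ → stable
The 97–131 m interval has Δρ < 0: lighter water underlies denser water.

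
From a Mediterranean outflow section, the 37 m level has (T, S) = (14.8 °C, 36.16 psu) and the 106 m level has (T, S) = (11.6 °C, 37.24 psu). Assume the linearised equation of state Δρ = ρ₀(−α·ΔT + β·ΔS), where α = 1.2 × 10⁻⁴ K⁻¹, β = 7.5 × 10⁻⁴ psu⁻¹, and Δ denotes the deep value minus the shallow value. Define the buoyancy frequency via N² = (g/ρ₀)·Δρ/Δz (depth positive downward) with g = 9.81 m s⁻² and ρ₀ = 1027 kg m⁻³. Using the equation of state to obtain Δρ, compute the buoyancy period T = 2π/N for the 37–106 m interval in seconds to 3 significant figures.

ΔT = -3.2 K, ΔS = +1.08 psu (deep − shallow).
Δρ/ρ₀ = −αΔT + βΔS = 3.84 × 10⁻⁴ + 8.10 × 10⁻⁴ = 1.194 × 10⁻³, so Δρ ≈ 1.226 kg m⁻³.
N² = (g/ρ₀)·Δρ/Δz = g·(Δρ/ρ₀)/Δz = 9.81 × 1.194 × 10⁻³ / 69 = 1.6976 × 10⁻⁴ s⁻².
N = √(1.6976 × 10⁻⁴) = 0.013029 rad s⁻¹ → T = 2π/N = 482.25 s ≈ 482 s.

482 s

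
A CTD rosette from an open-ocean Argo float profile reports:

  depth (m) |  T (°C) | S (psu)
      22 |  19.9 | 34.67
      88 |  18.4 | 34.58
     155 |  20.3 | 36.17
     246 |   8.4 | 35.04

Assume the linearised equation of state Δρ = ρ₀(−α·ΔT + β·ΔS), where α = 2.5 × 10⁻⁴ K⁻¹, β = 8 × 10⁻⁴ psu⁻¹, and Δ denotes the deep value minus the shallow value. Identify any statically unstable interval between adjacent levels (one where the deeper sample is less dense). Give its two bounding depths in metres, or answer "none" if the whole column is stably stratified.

Evaluate Δρ/ρ₀ = −αΔT + βΔS across each adjacent pair:
  22–88 m: −αΔT+βΔS = −(2.5 × 10⁻⁴)(-1.5)+(8 × 10⁻⁴)(-0.09) = 3.0 × 10⁻⁴ → stable
  88–155 m: −αΔT+βΔS = −(2.5 × 10⁻⁴)(+1.9)+(8 × 10⁻⁴)(+1.59) = 8.0 × 10⁻⁴ → stable
  155–246 m: −αΔT+βΔS = −(2.5 × 10⁻⁴)(-11.9)+(8 × 10⁻⁴)(-1.13) = 2.1 × 10⁻³ → stable
Every interval has Δρ > 0: the column is stably stratified throughout.

none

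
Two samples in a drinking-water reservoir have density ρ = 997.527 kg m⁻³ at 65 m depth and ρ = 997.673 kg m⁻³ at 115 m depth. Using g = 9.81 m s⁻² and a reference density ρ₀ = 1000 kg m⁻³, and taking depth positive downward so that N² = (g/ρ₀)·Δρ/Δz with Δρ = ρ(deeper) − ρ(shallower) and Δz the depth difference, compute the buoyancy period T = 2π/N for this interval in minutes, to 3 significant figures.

19.6 min

Δρ = 997.673 − 997.527 = 0.146 kg m⁻³ over Δz = 115 − 65 = 50 m.
N² = (9.81/1000) × (0.146/50) = 2.8645 × 10⁻⁵ s⁻².
N = √(2.8645 × 10⁻⁵) = 5.3521 × 10⁻³ rad s⁻¹, so T = 2π/N = 1.1740 × 10³ s = 19.567 min ≈ 19.6 min.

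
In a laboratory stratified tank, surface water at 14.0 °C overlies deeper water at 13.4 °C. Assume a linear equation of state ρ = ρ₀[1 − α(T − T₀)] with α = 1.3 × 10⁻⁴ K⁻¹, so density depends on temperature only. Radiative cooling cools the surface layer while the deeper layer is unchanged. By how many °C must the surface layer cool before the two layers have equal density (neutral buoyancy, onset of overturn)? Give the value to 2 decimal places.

With temperature the only control, equal density requires T_surf′ = T_deep.
T_surf′ = 13.4 °C.
Cooling required: 14.0 − 13.4 = 0.60 °C.

0.60 °C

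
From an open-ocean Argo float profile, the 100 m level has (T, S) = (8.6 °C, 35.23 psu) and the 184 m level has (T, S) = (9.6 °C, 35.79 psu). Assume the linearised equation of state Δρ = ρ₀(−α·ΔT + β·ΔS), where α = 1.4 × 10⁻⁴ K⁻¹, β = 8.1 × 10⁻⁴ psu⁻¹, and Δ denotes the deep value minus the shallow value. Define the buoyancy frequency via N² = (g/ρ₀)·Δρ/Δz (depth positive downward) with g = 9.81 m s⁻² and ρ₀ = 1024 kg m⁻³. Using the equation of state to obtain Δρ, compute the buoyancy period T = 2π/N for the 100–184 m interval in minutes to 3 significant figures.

ΔT = +1.0 K, ΔS = +0.56 psu (deep − shallow).
Δρ/ρ₀ = −αΔT + βΔS = -1.40 × 10⁻⁴ + 4.536 × 10⁻⁴ = 3.136 × 10⁻⁴, so Δρ ≈ 0.3211 kg m⁻³.
N² = (g/ρ₀)·Δρ/Δz = g·(Δρ/ρ₀)/Δz = 9.81 × 3.136 × 10⁻⁴ / 84 = 3.6624 × 10⁻⁵ s⁻².
N = √(3.6624 × 10⁻⁵) = 6.0518 × 10⁻³ rad s⁻¹ → T = 2π/N = 1.0382 × 10³ s = 17.303 min ≈ 17.3 min.

17.3 min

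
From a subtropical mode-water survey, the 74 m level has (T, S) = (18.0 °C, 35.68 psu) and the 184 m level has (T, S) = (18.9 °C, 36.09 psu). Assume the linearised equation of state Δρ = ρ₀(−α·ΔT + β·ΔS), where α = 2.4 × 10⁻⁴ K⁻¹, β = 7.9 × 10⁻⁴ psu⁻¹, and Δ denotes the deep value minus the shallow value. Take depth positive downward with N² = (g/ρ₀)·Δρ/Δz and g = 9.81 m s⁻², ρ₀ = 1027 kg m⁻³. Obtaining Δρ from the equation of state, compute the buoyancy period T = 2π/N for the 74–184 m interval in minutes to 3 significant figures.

33.8 min

ΔT = +0.9 K, ΔS = +0.41 psu (deep − shallow).
Δρ/ρ₀ = −αΔT + βΔS = -2.16 × 10⁻⁴ + 3.239 × 10⁻⁴ = 1.079 × 10⁻⁴, so Δρ ≈ 0.1108 kg m⁻³.
N² = (g/ρ₀)·Δρ/Δz = g·(Δρ/ρ₀)/Δz = 9.81 × 1.079 × 10⁻⁴ / 110 = 9.6227 × 10⁻⁶ s⁻².
N = √(9.6227 × 10⁻⁶) = 3.1020 × 10⁻³ rad s⁻¹ → T = 2π/N = 2.0255 × 10³ s = 33.758 min ≈ 33.8 min.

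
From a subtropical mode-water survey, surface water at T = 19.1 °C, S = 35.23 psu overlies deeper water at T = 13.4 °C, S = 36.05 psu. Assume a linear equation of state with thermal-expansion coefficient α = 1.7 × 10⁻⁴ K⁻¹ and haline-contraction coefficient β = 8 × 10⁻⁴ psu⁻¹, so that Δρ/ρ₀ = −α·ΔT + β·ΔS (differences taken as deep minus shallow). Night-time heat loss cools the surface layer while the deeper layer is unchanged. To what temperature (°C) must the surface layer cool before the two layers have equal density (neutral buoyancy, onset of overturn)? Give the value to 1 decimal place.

Neutral buoyancy requires Δρ = 0, i.e. −α(T_deep − T_surf′) + β(S_deep − S_surf) = 0.
T_surf′ = T_deep − (β/α)·ΔS = 13.4 − (8 × 10⁻⁴/1.7 × 10⁻⁴)·(+0.82) = 9.541 °C.
Cooling required: 19.1 − (9.541) = 9.559 °C.

9.5 °C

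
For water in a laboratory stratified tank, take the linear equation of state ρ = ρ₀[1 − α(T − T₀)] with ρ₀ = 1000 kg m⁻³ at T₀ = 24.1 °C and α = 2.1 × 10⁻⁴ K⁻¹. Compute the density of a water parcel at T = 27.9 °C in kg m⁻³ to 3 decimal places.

T − T₀ = +3.8 K.
Bracket = 1 − α·(+3.8) = 1 + (-7.98 × 10⁻⁴) = 0.9992020.
ρ = 1000 × 0.9992020 = 999.202 kg m⁻³.

999.202 kg m⁻³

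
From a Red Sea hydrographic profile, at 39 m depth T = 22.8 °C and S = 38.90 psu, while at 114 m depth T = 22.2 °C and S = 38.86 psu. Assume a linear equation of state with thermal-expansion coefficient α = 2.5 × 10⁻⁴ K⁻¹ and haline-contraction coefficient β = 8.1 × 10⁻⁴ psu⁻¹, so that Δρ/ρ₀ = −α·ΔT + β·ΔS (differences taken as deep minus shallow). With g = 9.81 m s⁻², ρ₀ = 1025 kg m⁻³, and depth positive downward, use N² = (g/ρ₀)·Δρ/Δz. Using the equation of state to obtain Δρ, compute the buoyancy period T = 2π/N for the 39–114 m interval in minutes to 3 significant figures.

26.7 min

ΔT = -0.6 K, ΔS = -0.04 psu (deep − shallow).
Δρ/ρ₀ = −αΔT + βΔS = 1.50 × 10⁻⁴ − 3.24 × 10⁻⁵ = 1.176 × 10⁻⁴, so Δρ ≈ 0.1205 kg m⁻³.
N² = (g/ρ₀)·Δρ/Δz = g·(Δρ/ρ₀)/Δz = 9.81 × 1.176 × 10⁻⁴ / 75 = 1.5382 × 10⁻⁵ s⁻².
N = √(1.5382 × 10⁻⁵) = 3.9220 × 10⁻³ rad s⁻¹ → T = 2π/N = 1.6020 × 10³ s = 26.700 min ≈ 26.7 min.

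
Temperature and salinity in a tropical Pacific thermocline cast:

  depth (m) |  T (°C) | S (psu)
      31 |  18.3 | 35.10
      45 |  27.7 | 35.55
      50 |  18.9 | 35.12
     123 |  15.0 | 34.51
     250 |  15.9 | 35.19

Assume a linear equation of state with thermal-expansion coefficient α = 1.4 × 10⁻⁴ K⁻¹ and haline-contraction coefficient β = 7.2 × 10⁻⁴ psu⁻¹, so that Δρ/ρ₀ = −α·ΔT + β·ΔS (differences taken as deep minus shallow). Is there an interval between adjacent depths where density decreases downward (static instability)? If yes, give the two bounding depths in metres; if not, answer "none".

Evaluate Δρ/ρ₀ = −αΔT + βΔS across each adjacent pair:
  31–45 m: −αΔT+βΔS = −(1.4 × 10⁻⁴)(+9.4)+(7.2 × 10⁻⁴)(+0.45) = -9.9 × 10⁻⁴ → UNSTABLE
  45–50 m: −αΔT+βΔS = −(1.4 × 10⁻⁴)(-8.8)+(7.2 × 10⁻⁴)(-0.43) = 9.2 × 10⁻⁴ → stable
  50–123 m: −αΔT+βΔS = −(1.4 × 10⁻⁴)(-3.9)+(7.2 × 10⁻⁴)(-0.61) = 1.1 × 10⁻⁴ → stable
  123–250 m: −αΔT+βΔS = −(1.4 × 10⁻⁴)(+0.9)+(7.2 × 10⁻⁴)(+0.68) = 3.6 × 10⁻⁴ → stable
The 31–45 m interval has Δρ < 0: lighter water underlies denser water.

31–45 m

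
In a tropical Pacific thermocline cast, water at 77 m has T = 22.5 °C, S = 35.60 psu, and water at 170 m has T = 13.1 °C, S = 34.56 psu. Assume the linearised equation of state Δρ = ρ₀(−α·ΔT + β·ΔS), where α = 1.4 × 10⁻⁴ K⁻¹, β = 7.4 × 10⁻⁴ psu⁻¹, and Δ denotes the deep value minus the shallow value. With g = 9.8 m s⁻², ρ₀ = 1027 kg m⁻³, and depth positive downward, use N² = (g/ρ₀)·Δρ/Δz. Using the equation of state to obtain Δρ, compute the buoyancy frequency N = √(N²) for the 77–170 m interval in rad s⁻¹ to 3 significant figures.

7.59 × 10⁻³ rad s⁻¹

ΔT = -9.4 K, ΔS = -1.04 psu (deep − shallow).
Δρ/ρ₀ = −αΔT + βΔS = 1.316 × 10⁻³ − 7.696 × 10⁻⁴ = 5.464 × 10⁻⁴, so Δρ ≈ 0.5612 kg m⁻³.
N² = (g/ρ₀)·Δρ/Δz = g·(Δρ/ρ₀)/Δz = 9.8 × 5.464 × 10⁻⁴ / 93 = 5.7578 × 10⁻⁵ s⁻².
N = √(5.7578 × 10⁻⁵) = 7.5880 × 10⁻³ rad s⁻¹ ≈ 7.59 × 10⁻³ rad s⁻¹.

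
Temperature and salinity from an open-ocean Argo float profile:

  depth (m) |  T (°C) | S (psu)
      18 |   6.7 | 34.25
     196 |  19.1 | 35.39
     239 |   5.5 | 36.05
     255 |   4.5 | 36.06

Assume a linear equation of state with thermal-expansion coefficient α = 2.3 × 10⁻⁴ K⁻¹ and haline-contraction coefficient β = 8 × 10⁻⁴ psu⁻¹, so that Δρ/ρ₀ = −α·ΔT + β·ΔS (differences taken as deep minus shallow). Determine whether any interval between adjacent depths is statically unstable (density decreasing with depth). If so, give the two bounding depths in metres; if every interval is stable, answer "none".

Evaluate Δρ/ρ₀ = −αΔT + βΔS across each adjacent pair:
  18–196 m: −αΔT+βΔS = −(2.3 × 10⁻⁴)(+12.4)+(8 × 10⁻⁴)(+1.14) = -1.9 × 10⁻³ → UNSTABLE
  196–239 m: −αΔT+βΔS = −(2.3 × 10⁻⁴)(-13.6)+(8 × 10⁻⁴)(+0.66) = 3.7 × 10⁻³ → stable
  239–255 m: −αΔT+βΔS = −(2.3 × 10⁻⁴)(-1.0)+(8 × 10⁻⁴)(+0.01) = 2.4 × 10⁻⁴ → stable
The 18–196 m interval has Δρ < 0: lighter water underlies denser water.

18–196 m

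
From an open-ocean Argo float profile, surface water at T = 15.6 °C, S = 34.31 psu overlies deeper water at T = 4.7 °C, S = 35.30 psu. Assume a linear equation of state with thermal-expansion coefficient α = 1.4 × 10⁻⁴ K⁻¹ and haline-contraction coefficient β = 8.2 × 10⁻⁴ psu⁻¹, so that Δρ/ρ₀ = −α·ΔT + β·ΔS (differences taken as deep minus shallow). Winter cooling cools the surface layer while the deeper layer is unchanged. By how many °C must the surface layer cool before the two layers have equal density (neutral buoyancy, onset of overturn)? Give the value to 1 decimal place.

16.7 °C

Neutral buoyancy requires Δρ = 0, i.e. −α(T_deep − T_surf′) + β(S_deep − S_surf) = 0.
T_surf′ = T_deep − (β/α)·ΔS = 4.7 − (8.2 × 10⁻⁴/1.4 × 10⁻⁴)·(+0.99) = -1.099 °C.
Cooling required: 15.6 − (-1.099) = 16.699 °C.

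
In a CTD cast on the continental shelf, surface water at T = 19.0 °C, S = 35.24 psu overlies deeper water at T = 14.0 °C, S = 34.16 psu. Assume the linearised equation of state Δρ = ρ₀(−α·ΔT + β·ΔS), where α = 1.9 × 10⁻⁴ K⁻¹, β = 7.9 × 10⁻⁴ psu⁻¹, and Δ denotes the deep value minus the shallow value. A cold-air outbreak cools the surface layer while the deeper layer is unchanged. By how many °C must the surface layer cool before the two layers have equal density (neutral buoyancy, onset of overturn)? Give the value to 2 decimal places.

0.51 °C

Neutral buoyancy requires Δρ = 0, i.e. −α(T_deep − T_surf′) + β(S_deep − S_surf) = 0.
T_surf′ = T_deep − (β/α)·ΔS = 14.0 − (7.9 × 10⁻⁴/1.9 × 10⁻⁴)·(-1.08) = 18.4905 °C.
Cooling required: 19.0 − (18.4905) = 0.5095 °C.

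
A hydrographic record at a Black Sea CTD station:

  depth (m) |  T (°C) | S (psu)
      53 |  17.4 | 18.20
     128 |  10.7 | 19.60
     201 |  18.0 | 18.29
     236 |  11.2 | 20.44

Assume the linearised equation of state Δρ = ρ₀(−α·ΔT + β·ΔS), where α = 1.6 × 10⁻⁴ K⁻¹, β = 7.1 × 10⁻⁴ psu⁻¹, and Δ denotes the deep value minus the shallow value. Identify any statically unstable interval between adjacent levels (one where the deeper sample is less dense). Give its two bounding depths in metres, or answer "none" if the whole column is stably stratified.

Evaluate Δρ/ρ₀ = −αΔT + βΔS across each adjacent pair:
  53–128 m: −αΔT+βΔS = −(1.6 × 10⁻⁴)(-6.7)+(7.1 × 10⁻⁴)(+1.40) = 2.1 × 10⁻³ → stable
  128–201 m: −αΔT+βΔS = −(1.6 × 10⁻⁴)(+7.3)+(7.1 × 10⁻⁴)(-1.31) = -2.1 × 10⁻³ → UNSTABLE
  201–236 m: −αΔT+βΔS = −(1.6 × 10⁻⁴)(-6.8)+(7.1 × 10⁻⁴)(+2.15) = 2.6 × 10⁻³ → stable
The 128–201 m interval has Δρ < 0: lighter water underlies denser water.

128–201 m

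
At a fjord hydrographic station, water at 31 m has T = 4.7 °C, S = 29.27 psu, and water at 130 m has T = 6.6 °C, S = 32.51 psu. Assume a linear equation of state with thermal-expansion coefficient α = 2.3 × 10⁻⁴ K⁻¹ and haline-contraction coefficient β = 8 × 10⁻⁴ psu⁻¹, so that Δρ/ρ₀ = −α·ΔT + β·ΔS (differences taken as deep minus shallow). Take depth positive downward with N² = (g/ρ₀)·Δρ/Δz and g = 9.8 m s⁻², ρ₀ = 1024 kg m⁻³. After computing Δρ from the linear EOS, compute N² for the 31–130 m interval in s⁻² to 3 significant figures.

ΔT = +1.9 K, ΔS = +3.24 psu (deep − shallow).
Δρ/ρ₀ = −αΔT + βΔS = -4.37 × 10⁻⁴ + 2.592 × 10⁻³ = 2.155 × 10⁻³, so Δρ ≈ 2.207 kg m⁻³.
N² = (g/ρ₀)·Δρ/Δz = g·(Δρ/ρ₀)/Δz = 9.8 × 2.155 × 10⁻³ / 99 = 2.1332 × 10⁻⁴ s⁻² ≈ 2.13 × 10⁻⁴ s⁻².

2.13 × 10⁻⁴ s⁻²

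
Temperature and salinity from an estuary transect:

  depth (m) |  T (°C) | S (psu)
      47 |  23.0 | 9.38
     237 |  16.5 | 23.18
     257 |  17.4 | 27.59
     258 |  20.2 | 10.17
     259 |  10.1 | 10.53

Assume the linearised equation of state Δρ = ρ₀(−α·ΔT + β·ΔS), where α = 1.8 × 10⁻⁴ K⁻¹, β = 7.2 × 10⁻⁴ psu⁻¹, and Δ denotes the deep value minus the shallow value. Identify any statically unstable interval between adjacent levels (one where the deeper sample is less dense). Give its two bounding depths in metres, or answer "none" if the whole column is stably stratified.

Evaluate Δρ/ρ₀ = −αΔT + βΔS across each adjacent pair:
  47–237 m: −αΔT+βΔS = −(1.8 × 10⁻⁴)(-6.5)+(7.2 × 10⁻⁴)(+13.80) = 0.011 → stable
  237–257 m: −αΔT+βΔS = −(1.8 × 10⁻⁴)(+0.9)+(7.2 × 10⁻⁴)(+4.41) = 3.0 × 10⁻³ → stable
  257–258 m: −αΔT+βΔS = −(1.8 × 10⁻⁴)(+2.8)+(7.2 × 10⁻⁴)(-17.42) = -0.013 → UNSTABLE
  258–259 m: −αΔT+βΔS = −(1.8 × 10⁻⁴)(-10.1)+(7.2 × 10⁻⁴)(+0.36) = 2.1 × 10⁻³ → stable
The 257–258 m interval has Δρ < 0: lighter water underlies denser water.

257–258 m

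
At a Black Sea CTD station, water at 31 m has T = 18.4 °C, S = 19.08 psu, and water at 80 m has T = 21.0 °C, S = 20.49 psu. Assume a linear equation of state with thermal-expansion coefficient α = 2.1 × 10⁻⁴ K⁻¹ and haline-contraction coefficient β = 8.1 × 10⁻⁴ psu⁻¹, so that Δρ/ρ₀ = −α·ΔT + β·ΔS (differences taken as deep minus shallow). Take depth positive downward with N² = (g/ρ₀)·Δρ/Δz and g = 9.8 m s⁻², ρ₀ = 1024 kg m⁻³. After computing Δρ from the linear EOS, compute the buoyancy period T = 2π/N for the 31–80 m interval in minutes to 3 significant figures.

ΔT = +2.6 K, ΔS = +1.41 psu (deep − shallow).
Δρ/ρ₀ = −αΔT + βΔS = -5.46 × 10⁻⁴ + 1.1421 × 10⁻³ = 5.961 × 10⁻⁴, so Δρ ≈ 0.6104 kg m⁻³.
N² = (g/ρ₀)·Δρ/Δz = g·(Δρ/ρ₀)/Δz = 9.8 × 5.961 × 10⁻⁴ / 49 = 1.1922 × 10⁻⁴ s⁻².
N = √(1.1922 × 10⁻⁴) = 0.010919 rad s⁻¹ → T = 2π/N = 575.44 s = 9.5907 min ≈ 9.59 min.

9.59 min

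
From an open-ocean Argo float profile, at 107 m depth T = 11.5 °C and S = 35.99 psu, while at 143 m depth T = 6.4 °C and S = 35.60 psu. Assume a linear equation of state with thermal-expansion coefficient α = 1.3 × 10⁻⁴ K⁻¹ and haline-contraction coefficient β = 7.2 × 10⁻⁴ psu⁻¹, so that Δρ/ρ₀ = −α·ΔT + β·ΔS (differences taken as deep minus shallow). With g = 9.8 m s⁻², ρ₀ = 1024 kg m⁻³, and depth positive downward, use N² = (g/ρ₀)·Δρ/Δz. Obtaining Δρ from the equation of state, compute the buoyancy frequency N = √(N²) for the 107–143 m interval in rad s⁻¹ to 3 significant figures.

0.0102 rad s⁻¹

ΔT = -5.1 K, ΔS = -0.39 psu (deep − shallow).
Δρ/ρ₀ = −αΔT + βΔS = 6.63 × 10⁻⁴ − 2.808 × 10⁻⁴ = 3.822 × 10⁻⁴, so Δρ ≈ 0.3914 kg m⁻³.
N² = (g/ρ₀)·Δρ/Δz = g·(Δρ/ρ₀)/Δz = 9.8 × 3.822 × 10⁻⁴ / 36 = 1.0404 × 10⁻⁴ s⁻².
N = √(1.0404 × 10⁻⁴) = 0.010200 rad s⁻¹ ≈ 0.0102 rad s⁻¹.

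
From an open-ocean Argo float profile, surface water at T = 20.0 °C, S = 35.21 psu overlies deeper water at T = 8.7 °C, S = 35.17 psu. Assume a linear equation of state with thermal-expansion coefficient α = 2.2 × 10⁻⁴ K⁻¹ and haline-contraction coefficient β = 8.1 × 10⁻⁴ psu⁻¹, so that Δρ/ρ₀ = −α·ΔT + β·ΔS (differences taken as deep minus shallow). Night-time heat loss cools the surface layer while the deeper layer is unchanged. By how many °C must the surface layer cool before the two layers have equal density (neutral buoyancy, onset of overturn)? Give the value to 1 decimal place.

11.2 °C

Neutral buoyancy requires Δρ = 0, i.e. −α(T_deep − T_surf′) + β(S_deep − S_surf) = 0.
T_surf′ = T_deep − (β/α)·ΔS = 8.7 − (8.1 × 10⁻⁴/2.2 × 10⁻⁴)·(-0.04) = 8.847 °C.
Cooling required: 20.0 − (8.847) = 11.153 °C.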